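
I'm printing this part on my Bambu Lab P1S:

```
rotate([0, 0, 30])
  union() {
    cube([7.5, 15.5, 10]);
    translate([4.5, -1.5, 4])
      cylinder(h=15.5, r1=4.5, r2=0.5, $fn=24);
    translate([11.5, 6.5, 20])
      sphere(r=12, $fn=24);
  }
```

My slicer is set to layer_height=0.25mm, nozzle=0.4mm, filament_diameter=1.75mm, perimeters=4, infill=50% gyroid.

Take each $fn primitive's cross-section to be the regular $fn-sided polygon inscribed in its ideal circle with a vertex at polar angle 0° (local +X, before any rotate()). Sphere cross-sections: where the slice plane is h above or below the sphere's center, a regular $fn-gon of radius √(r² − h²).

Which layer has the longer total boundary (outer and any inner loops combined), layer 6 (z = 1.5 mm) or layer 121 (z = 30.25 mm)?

layer 6 (z = 1.5 mm)

Layer 6 (z = 1.5): the cube (footprint 7.5×15.5) is included at this height (perimeter 46.00 mm); the cone at (4.5, -1.5) is not intersected at this z (z outside [4, 19.5]); the sphere at (11.5, 6.5) does not reach this height (|z−center|=18.500 > r=12); Combining (union): only the 7.5×15.5 cube is present, so the union is just that shape — boundary = 46.00 mm; (whole slice rotated 30° about Z — lengths, areas and connectivity unchanged). So its perimeter = 46.00 mm. Layer 121 (z = 30.25): the cube does not reach this height (z outside [0, 10]); the cone at (4.5, -1.5) does not reach this height (z outside [4, 19.5]); the r=12 sphere at (11.5, 6.5) slices to a regular 24-gon of circumradius 6.240 (√(r²−h²) with h=10.25 from center) (perimeter = 2·24·6.240·sin(180°/24) = 39.10 mm); Combining (union): only the r=12 sphere at (11.5, 6.5) is present, so the union is just that shape — boundary = 39.10 mm; (rotated 30° about Z; rotation is an isometry so areas/perimeters/island counts are preserved). So its perimeter = 39.10 mm. Layer 6 is larger (46.00 vs 39.10 mm).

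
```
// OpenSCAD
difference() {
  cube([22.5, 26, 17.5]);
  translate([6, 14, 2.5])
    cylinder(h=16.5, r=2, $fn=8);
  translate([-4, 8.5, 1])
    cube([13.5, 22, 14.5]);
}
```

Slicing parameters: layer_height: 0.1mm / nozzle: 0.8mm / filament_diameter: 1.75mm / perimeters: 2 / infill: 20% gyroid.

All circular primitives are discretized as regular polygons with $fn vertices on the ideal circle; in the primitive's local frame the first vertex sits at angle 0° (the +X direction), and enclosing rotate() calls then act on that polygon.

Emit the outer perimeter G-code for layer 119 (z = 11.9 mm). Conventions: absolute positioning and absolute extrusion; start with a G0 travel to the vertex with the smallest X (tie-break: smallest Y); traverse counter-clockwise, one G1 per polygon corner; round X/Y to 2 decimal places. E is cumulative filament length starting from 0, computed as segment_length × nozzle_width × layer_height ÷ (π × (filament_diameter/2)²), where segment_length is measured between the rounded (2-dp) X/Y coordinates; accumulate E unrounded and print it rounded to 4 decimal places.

G0 X0.00 Y0.00 Z11.90
G1 X22.50 Y0.00 E0.7484
G1 X22.50 Y26.00 E1.6131
G1 X9.50 Y26.00 E2.0455
G1 X9.50 Y8.50 E2.6276
G1 X0.00 Y8.50 E2.9435
G1 X0.00 Y0.00 E3.2262

At z = 11.9 mm: the cube (footprint 22.5×26) is included at this height; the cylinder at (6, 14): section is a regular 8-gon, circumradius r=2; the cube at (-4, 8.5) is present — its section is the full 13.5×22 rectangle; Taking the first minus the rest: starting from the 22.5×26 cube, the r=2 cylinder at (6, 14) lies wholly inside it (removes its full 11.31 mm² and its 12.25 mm outline becomes a hole wall); the 13.5×22 cube at (-4, 8.5) partially overlaps it — only the 154.94 mm² overlap (of its 297.00 mm²) is removed, clipping the outline — 1 connected region. The outline is a single polygon with 6 vertices. Extrusion per mm of travel: 0.8 × 0.1 / (π × 0.875²) = 0.033260. Accumulating E over each segment gives final E = 3.2262.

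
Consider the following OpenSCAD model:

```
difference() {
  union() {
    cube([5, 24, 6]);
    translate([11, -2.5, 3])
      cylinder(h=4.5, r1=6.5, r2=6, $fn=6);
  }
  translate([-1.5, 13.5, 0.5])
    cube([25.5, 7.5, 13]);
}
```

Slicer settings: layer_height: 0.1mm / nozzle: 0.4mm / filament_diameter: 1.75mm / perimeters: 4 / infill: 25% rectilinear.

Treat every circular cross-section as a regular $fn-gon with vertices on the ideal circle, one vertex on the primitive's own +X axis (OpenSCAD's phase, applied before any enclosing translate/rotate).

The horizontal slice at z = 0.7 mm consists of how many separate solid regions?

2

At z = 0.7 mm: the 5×24 cube contributes its full rectangle; the cone at (11, -2.5) is not intersected at this z (z outside [3, 7.5]); Merging all regions: only the 5×24 cube is present, so the union is just that shape — 1 connected region; the cube at (-1.5, 13.5) is present — its section is the full 25.5×7.5 rectangle; After the difference (first − rest): starting from that combined region, the 25.5×7.5 cube at (-1.5, 13.5) partially overlaps it — only the 37.50 mm² overlap (of its 191.25 mm²) is removed, clipping the outline — 2 connected regions. The result has 2 disconnected regions.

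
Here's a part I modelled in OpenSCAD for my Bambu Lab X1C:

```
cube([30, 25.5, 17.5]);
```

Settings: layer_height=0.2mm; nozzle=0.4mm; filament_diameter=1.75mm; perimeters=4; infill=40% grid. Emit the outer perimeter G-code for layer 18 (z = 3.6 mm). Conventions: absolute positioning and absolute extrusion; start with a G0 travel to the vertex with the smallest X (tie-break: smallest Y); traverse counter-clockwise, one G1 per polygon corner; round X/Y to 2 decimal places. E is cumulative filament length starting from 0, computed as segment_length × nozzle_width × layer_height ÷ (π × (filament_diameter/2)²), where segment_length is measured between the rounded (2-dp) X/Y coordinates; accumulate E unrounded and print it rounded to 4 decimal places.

At z = 3.6 mm: the cube is present — its section is the full 30×25.5 rectangle. The outline is a single polygon with 4 vertices. Extrusion per mm of travel: 0.4 × 0.2 / (π × 0.875²) = 0.033260. Accumulating E over each segment gives final E = 3.6919.

G0 X0.00 Y0.00 Z3.60
G1 X30.00 Y0.00 E0.9978
G1 X30.00 Y25.50 E1.8459
G1 X0.00 Y25.50 E2.8437
G1 X0.00 Y0.00 E3.6919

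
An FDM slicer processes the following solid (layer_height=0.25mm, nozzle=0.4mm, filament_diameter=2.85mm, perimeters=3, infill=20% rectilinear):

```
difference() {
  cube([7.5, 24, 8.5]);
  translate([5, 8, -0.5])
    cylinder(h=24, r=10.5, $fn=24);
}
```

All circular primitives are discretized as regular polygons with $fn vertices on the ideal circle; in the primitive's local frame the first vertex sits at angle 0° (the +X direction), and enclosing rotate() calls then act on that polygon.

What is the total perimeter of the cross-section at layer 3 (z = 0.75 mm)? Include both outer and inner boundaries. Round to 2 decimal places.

27.87 mm

At z = 0.75 mm: the cube (footprint 7.5×24) is included at this height (perimeter 63.00 mm); the r=10.5 cylinder at (5, 8) contributes a regular 24-gon of circumradius 10.5 (perimeter = 2·24·10.500·sin(180°/24) = 65.79 mm); Taking the first minus the rest: starting from the 7.5×24 cube, the r=10.5 cylinder at (5, 8) partially overlaps it — only the 135.96 mm² overlap (of its 342.42 mm²) is removed, clipping the outline — boundary = 27.87 mm. Overall, the cross-section is a single solid region. Total boundary length (outer) = 27.87 mm.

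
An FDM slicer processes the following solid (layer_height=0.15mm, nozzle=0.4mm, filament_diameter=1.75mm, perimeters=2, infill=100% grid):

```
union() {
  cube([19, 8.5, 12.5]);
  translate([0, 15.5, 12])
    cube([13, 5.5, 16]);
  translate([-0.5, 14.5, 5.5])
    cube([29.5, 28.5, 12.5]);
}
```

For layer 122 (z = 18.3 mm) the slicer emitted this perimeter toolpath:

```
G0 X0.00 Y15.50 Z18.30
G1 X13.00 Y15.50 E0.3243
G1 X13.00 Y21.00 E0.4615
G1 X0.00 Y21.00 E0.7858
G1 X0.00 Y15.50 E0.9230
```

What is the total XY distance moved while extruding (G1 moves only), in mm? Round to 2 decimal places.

37.00 mm

Sum the Euclidean lengths of each G1 segment: total = 37.00 mm.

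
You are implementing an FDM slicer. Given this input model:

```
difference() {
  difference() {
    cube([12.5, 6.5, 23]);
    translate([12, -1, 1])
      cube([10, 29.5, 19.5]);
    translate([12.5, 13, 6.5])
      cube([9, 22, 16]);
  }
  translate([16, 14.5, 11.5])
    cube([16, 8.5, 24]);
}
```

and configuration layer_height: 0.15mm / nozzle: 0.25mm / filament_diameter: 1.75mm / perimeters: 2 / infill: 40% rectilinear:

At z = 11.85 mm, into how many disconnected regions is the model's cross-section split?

1

At z = 11.85 mm: the cube (footprint 12.5×6.5) is included at this height; the cube at (12, -1) (footprint 10×29.5) is included at this height; the cube at (12.5, 13) is present — its section is the full 9×22 rectangle; Subtracting the remaining from the first: starting from the 12.5×6.5 cube, the 10×29.5 cube at (12, -1) partially overlaps it — only the 3.25 mm² overlap (of its 295.00 mm²) is removed, clipping the outline; the 9×22 cube at (12.5, 13) misses the remaining region (no effect) — 1 connected region; the cube at (16, 14.5) (footprint 16×8.5) is included at this height; Taking the first minus the rest: starting from the result so far, the 16×8.5 cube at (16, 14.5) misses the remaining region (no effect) — 1 connected region. The result has 1 disconnected region.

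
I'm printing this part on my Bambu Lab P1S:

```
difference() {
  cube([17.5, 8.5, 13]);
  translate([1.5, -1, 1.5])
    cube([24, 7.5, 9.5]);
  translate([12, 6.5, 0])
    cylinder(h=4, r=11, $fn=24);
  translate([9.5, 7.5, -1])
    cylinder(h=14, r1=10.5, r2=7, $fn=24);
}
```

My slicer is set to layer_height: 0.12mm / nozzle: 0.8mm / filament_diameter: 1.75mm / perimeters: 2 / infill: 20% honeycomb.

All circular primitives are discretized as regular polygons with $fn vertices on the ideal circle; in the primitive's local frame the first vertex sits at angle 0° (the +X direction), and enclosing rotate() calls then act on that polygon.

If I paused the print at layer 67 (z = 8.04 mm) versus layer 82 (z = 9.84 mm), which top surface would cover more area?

layer 82 (z = 9.84 mm)

Layer 67 (z = 8.04): the cube (footprint 17.5×8.5) is included at this height (area 148.75 mm²); the cube at (1.5, -1) (footprint 24×7.5) is included at this height (area 180.00 mm²); the cylinder at (12, 6.5) does not reach this height (z outside [0, 4]); the cone at (9.5, 7.5): at t=0.646 of its height the radius interpolates to r₁+(r₂−r₁)t = 8.240, giving a regular 24-gon of that circumradius (area = (24/2)·8.240²·sin(360°/24) = 210.88 mm²); After the difference (first − rest): starting from the 17.5×8.5 cube (148.75 mm²), the 24×7.5 cube at (1.5, -1) partially overlaps it — only the 104.00 mm² overlap (of its 180.00 mm²) is removed, clipping the outline; the cone at (9.5, 7.5) partially overlaps it — only the 32.39 mm² overlap (of its 210.88 mm²) is removed, clipping the outline — area = 12.36 mm². So its area = 12.36 mm². Layer 82 (z = 9.84): the 17.5×8.5 cube contributes its full rectangle (area 148.75 mm²); the 24×7.5 cube at (1.5, -1) contributes its full rectangle (area 180.00 mm²); the cylinder at (12, 6.5) does not reach this height (z outside [0, 4]); the cone at (9.5, 7.5) (r1=10.5→r2=7) has section circumradius 7.790 here — a regular 24-gon (area = (24/2)·7.790²·sin(360°/24) = 188.47 mm²); After the difference (first − rest): starting from the 17.5×8.5 cube (148.75 mm²), the 24×7.5 cube at (1.5, -1) partially overlaps it — only the 104.00 mm² overlap (of its 180.00 mm²) is removed, clipping the outline; the cone at (9.5, 7.5) partially overlaps it — only the 30.90 mm² overlap (of its 188.47 mm²) is removed, clipping the outline — area = 13.85 mm². So its area = 13.85 mm². Layer 82 is larger (13.85 vs 12.36 mm²).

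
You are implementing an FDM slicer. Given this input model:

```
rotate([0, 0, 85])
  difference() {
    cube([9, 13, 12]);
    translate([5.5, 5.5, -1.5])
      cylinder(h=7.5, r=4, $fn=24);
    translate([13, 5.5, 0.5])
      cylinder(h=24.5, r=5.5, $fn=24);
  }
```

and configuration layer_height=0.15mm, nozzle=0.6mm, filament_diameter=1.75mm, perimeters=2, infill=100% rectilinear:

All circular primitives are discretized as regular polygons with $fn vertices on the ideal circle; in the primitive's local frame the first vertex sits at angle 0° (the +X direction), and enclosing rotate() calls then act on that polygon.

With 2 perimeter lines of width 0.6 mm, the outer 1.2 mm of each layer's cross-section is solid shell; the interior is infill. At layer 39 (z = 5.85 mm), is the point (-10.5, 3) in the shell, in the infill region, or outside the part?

infill

At z = 5.85 mm: the cube (footprint 9×13) is included at this height; the cylinder at (5.5, 5.5): section is a regular 24-gon, circumradius r=4; the r=5.5 cylinder at (13, 5.5) gives a regular 24-gon of circumradius 5.5 (constant along its height); After the difference (first − rest): starting from the 9×13 cube, the r=4 cylinder at (5.5, 5.5) partially overlaps it — only the 48.48 mm² overlap (of its 49.69 mm²) is removed, clipping the outline; the r=5.5 cylinder at (13, 5.5) partially overlaps it — only the 1.23 mm² overlap (of its 93.95 mm²) is removed, clipping the outline — 1 connected region; (whole slice rotated 85° about Z — lengths, areas and connectivity unchanged). Overall, the cross-section is a single solid region. Undo the 85° rotation: the query point maps to (2.073, 10.722) in the un-rotated model frame. The nearest boundary edge runs (0.00, 0.00)→(0.00, 13.00); distance from the point to it = 2.07 mm. The point is inside the cross-section and 2.07 mm from the nearest boundary — more than the 1.2 mm shell width (2 × 0.6), so it's in the infill interior.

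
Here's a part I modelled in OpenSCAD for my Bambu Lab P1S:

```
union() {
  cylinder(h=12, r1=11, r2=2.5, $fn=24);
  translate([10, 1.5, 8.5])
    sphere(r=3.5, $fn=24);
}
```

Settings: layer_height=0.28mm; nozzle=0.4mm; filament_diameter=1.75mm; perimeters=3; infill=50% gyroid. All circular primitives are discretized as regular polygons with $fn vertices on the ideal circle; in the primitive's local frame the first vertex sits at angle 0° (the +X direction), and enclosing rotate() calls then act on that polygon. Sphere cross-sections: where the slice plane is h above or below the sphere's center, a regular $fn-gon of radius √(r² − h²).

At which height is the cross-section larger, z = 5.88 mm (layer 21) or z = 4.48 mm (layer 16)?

Layer 21 (z = 5.88): the cone contributes a regular 24-gon of circumradius 6.835 (interpolated between r1=11 and r2=2.5 at t=0.490) (area = (24/2)·6.835²·sin(360°/24) = 145.10 mm²); the r=3.5 sphere at (10, 1.5) slices to a regular 24-gon of circumradius 2.321 (√(r²−h²) with h=2.62 from center) (area = (24/2)·2.321²·sin(360°/24) = 16.73 mm²); Taking the union: the 2 present regions are separate (no shared area or edge), so areas and boundary lengths simply add and each stays a separate island — area = 161.82 mm². So its area = 161.82 mm². Layer 16 (z = 4.48): the cone contributes a regular 24-gon of circumradius 7.827 (interpolated between r1=11 and r2=2.5 at t=0.373) (area = (24/2)·7.827²·sin(360°/24) = 190.25 mm²); the sphere at (10, 1.5) is not intersected at this z (|z−center|=4.020 > r=3.5); Merging all regions: only the cone is present, so the union is just that shape — area = 190.25 mm². So its area = 190.25 mm². Layer 16 is larger (190.25 vs 161.82 mm²).

layer 16 (z = 4.48 mm)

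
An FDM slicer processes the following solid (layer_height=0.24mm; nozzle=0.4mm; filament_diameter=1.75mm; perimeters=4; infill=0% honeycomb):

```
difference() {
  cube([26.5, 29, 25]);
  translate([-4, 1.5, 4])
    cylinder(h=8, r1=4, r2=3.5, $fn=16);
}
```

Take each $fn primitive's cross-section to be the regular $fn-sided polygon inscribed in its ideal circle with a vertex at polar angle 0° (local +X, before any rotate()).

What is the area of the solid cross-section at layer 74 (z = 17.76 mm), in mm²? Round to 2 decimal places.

768.50 mm²

At z = 17.76 mm: the 26.5×29 cube contributes its full rectangle (area 768.50 mm²); the cone at (-4, 1.5) is absent (z outside [4, 12]); After the difference (first − rest): none of the subtracted shapes is present at this height, so the 26.5×29 cube is unchanged — area = 768.50 mm². Overall, the cross-section is a single solid region. Net area = 768.50 mm².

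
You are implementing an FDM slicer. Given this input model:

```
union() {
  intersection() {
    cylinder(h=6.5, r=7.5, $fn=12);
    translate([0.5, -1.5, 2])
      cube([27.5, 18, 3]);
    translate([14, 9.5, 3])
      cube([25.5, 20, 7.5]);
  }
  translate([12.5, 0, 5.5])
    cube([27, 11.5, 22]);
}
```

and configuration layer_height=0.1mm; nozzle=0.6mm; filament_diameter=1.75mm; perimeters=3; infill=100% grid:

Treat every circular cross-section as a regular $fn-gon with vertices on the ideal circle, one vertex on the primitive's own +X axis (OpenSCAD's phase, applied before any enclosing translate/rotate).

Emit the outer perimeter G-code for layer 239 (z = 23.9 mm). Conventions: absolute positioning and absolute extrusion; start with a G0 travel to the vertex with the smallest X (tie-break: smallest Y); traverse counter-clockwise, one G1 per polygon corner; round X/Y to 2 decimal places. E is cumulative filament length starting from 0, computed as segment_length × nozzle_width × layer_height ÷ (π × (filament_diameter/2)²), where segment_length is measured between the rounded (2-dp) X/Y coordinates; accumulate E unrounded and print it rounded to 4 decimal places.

At z = 23.9 mm: the cylinder is not intersected at this z (z outside [0, 6.5]); the cube at (0.5, -1.5) does not reach this height (z outside [2, 5]); the cube at (14, 9.5) is not intersected at this z (z outside [3, 10.5]); After intersecting: at least one operand is absent at this height, so nothing remains; the cube at (12.5, 0) is present — its section is the full 27×11.5 rectangle; Combining (union): only the 27×11.5 cube at (12.5, 0) is present, so the union is just that shape — 1 connected region. The outline is a single polygon with 4 vertices. Extrusion per mm of travel: 0.6 × 0.1 / (π × 0.875²) = 0.024945. Accumulating E over each segment gives final E = 1.9208.

G0 X12.50 Y0.00 Z23.90
G1 X39.50 Y0.00 E0.6735
G1 X39.50 Y11.50 E0.9604
G1 X12.50 Y11.50 E1.6339
G1 X12.50 Y0.00 E1.9208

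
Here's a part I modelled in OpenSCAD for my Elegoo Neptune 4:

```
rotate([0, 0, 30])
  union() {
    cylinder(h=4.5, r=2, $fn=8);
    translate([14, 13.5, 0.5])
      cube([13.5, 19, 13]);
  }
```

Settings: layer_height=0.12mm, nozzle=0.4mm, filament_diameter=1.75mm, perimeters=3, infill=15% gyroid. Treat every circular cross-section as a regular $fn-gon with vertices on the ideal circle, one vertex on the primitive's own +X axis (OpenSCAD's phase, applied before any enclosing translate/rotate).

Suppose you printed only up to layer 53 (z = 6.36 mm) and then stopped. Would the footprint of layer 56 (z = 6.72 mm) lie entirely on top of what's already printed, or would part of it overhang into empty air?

Compare the two slices. At z = 6.36: the cylinder does not reach this height (z outside [0, 4.5]); the 13.5×19 cube at (14, 13.5) contributes its full rectangle (area 256.50 mm²); Combining (union): only the 13.5×19 cube at (14, 13.5) is present, so the union is just that shape — area = 256.50 mm²; (whole slice rotated 30° about Z — lengths, areas and connectivity unchanged). At z = 6.72: the cylinder is absent (z outside [0, 4.5]); the cube at (14, 13.5) is present — its section is the full 13.5×19 rectangle (area 256.50 mm²); Merging all regions: only the 13.5×19 cube at (14, 13.5) is present, so the union is just that shape — area = 256.50 mm²; (rotated 30° about Z; rotation is an isometry so areas/perimeters/island counts are preserved). Checking containment: the cross-section at z = 6.72 is a subset of the cross-section at z = 6.36.

entirely on top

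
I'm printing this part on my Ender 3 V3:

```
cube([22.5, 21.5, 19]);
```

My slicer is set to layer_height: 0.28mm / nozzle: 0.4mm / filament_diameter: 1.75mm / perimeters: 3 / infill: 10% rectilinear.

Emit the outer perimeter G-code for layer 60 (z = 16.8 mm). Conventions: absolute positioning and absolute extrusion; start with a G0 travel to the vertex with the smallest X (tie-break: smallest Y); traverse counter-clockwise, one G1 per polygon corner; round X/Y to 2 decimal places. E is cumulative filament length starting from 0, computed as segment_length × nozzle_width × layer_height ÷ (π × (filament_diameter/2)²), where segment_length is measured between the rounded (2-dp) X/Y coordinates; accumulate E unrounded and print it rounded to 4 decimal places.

G0 X0.00 Y0.00 Z16.80
G1 X22.50 Y0.00 E1.0477
G1 X22.50 Y21.50 E2.0488
G1 X0.00 Y21.50 E3.0965
G1 X0.00 Y0.00 E4.0976

At z = 16.8 mm: the 22.5×21.5 cube contributes its full rectangle. The outline is a single polygon with 4 vertices. Extrusion per mm of travel: 0.4 × 0.28 / (π × 0.875²) = 0.046564. Accumulating E over each segment gives final E = 4.0976.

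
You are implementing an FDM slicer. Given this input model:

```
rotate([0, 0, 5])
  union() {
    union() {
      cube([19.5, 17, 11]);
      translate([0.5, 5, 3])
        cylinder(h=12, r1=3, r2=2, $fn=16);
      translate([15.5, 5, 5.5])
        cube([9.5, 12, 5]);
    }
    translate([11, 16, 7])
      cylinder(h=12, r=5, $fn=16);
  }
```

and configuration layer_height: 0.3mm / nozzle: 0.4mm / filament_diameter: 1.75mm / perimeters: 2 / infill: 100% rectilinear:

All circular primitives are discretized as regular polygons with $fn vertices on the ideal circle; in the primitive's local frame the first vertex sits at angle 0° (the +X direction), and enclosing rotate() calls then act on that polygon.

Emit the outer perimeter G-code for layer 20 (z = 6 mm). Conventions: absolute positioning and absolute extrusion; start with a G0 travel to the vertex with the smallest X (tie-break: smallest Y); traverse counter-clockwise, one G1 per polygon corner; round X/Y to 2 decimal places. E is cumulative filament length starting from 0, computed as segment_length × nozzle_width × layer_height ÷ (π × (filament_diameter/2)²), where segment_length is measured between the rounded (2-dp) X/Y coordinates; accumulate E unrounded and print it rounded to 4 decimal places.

At z = 6 mm: the cube is present — its section is the full 19.5×17 rectangle; the cone at (0.5, 5): at t=0.250 of its height the radius interpolates to r₁+(r₂−r₁)t = 2.750, giving a regular 16-gon of that circumradius; the cube at (15.5, 5) is present — its section is the full 9.5×12 rectangle; Merging all regions: the regions partially overlap (shared area 62.28 mm²), so overlapping operands fuse into one piece — 1 connected region; the cylinder at (11, 16) does not reach this height (z outside [7, 19]); Combining (union): only the result so far is present, so the union is just that shape — 1 connected region; (rotated 5° about Z; rotation is an isometry so areas/perimeters/island counts are preserved). The outline is a single polygon with 15 vertices. Extrusion per mm of travel: 0.4 × 0.3 / (π × 0.875²) = 0.049890. Accumulating E over each segment gives final E = 4.3038.

G0 X-2.68 Y4.78 Z6.00
G1 X-2.38 Y3.75 E0.0535
G1 X-1.71 Y2.92 E0.1067
G1 X-0.76 Y2.40 E0.1608
G1 X-0.20 Y2.34 E0.1889
G1 X0.00 Y0.00 E0.3060
G1 X19.43 Y1.70 E1.2791
G1 X18.99 Y6.68 E1.5285
G1 X24.47 Y7.16 E1.8030
G1 X23.42 Y19.11 E2.4015
G1 X-1.48 Y16.94 E3.6484
G1 X-0.67 Y7.62 E4.1152
G1 X-1.21 Y7.46 E4.1433
G1 X-2.04 Y6.79 E4.1965
G1 X-2.56 Y5.85 E4.2501
G1 X-2.68 Y4.78 E4.3038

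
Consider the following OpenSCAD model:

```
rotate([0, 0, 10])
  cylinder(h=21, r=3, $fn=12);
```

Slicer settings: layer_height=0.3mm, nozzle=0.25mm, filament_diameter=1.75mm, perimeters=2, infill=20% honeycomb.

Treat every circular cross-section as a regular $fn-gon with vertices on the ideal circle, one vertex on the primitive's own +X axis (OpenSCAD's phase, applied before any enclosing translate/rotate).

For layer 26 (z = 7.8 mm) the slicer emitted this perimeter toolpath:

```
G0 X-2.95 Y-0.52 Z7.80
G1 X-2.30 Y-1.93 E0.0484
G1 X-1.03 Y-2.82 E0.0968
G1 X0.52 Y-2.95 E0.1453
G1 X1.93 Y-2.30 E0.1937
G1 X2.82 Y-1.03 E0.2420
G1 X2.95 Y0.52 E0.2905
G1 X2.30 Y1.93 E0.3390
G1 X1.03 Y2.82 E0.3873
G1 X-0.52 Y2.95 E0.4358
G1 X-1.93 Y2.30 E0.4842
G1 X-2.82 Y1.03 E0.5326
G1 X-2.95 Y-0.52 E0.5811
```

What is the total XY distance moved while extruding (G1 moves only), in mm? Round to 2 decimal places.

18.64 mm

Sum the Euclidean lengths of each G1 segment: total = 18.64 mm.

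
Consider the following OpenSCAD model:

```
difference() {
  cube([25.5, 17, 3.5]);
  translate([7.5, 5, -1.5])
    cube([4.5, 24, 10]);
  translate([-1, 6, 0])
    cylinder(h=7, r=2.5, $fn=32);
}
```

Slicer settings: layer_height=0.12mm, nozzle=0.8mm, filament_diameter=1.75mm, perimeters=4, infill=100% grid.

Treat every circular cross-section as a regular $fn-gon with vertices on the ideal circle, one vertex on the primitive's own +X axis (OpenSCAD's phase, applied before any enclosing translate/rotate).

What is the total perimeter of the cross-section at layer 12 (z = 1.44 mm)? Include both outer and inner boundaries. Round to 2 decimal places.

At z = 1.44 mm: the 25.5×17 cube contributes its full rectangle (perimeter 85.00 mm); the 4.5×24 cube at (7.5, 5) contributes its full rectangle (perimeter 57.00 mm); the cylinder at (-1, 6): section is a regular 32-gon, circumradius r=2.5 (perimeter = 2·32·2.500·sin(180°/32) = 15.68 mm); Taking the first minus the rest: starting from the 25.5×17 cube, the 4.5×24 cube at (7.5, 5) partially overlaps it — only the 54.00 mm² overlap (of its 108.00 mm²) is removed, clipping the outline; the r=2.5 cylinder at (-1, 6) partially overlaps it — only the 4.91 mm² overlap (of its 19.51 mm²) is removed, clipping the outline — boundary = 110.21 mm. Overall, the cross-section is a single solid region. Total boundary length (outer) = 110.21 mm.

110.21 mm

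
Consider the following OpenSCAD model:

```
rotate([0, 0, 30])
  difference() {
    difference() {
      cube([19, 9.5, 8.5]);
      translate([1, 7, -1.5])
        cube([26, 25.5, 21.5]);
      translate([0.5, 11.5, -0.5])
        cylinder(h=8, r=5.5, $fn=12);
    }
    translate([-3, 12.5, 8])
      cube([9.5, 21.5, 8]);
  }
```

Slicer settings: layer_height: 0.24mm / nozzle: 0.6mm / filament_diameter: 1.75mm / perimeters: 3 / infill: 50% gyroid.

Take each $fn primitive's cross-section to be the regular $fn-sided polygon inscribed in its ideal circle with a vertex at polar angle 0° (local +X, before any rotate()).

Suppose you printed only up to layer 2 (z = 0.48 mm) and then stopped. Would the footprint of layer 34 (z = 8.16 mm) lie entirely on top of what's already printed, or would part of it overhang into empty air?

part overhangs

Compare the two slices. At z = 0.48: the cube (footprint 19×9.5) is included at this height (area 180.50 mm²); the cube at (1, 7) is present — its section is the full 26×25.5 rectangle (area 663.00 mm²); the r=5.5 cylinder at (0.5, 11.5) contributes a regular 12-gon of circumradius 5.5 (area = (12/2)·5.500²·sin(360°/12) = 90.75 mm²); Subtracting the remaining from the first: starting from the 19×9.5 cube (180.50 mm²), the 26×25.5 cube at (1, 7) partially overlaps it — only the 45.00 mm² overlap (of its 663.00 mm²) is removed, clipping the outline; the r=5.5 cylinder at (0.5, 11.5) partially overlaps it — only the 4.74 mm² overlap (of its 90.75 mm²) is removed, clipping the outline — area = 130.76 mm²; the cube at (-3, 12.5) does not reach this height (z outside [8, 16]); Subtracting the remaining from the first: none of the subtracted shapes is present at this height, so that combined region is unchanged — area = 130.76 mm²; (rotated 30° about Z; rotation is an isometry so areas/perimeters/island counts are preserved). At z = 8.16: the 19×9.5 cube contributes its full rectangle (area 180.50 mm²); the cube at (1, 7) (footprint 26×25.5) is included at this height (area 663.00 mm²); the cylinder at (0.5, 11.5) is not intersected at this z (z outside [-0.5, 7.5]); After the difference (first − rest): starting from the 19×9.5 cube (180.50 mm²), the 26×25.5 cube at (1, 7) partially overlaps it — only the 45.00 mm² overlap (of its 663.00 mm²) is removed, clipping the outline — area = 135.50 mm²; the cube at (-3, 12.5) (footprint 9.5×21.5) is included at this height (area 204.25 mm²); Subtracting the remaining from the first: starting from the result so far (135.50 mm²), the 9.5×21.5 cube at (-3, 12.5) misses the remaining region (no effect) — area = 135.50 mm²; (rotated 30° about Z; rotation is an isometry so areas/perimeters/island counts are preserved). Checking containment: at z = 8.16 the cross-section extends beyond the z = 0.48 cross-section by about 4.74 mm².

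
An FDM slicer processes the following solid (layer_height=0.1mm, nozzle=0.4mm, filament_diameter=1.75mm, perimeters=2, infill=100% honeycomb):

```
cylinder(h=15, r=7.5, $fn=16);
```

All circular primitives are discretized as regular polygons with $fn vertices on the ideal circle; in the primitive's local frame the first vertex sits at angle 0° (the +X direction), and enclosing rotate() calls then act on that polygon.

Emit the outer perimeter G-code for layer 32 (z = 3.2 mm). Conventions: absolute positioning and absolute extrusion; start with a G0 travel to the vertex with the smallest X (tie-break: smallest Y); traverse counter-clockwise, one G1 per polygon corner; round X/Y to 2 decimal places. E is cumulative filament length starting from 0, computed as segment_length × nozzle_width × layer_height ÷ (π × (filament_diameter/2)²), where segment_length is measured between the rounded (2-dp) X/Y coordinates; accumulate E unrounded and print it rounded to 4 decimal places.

At z = 3.2 mm: the r=7.5 cylinder gives a regular 16-gon of circumradius 7.5 (constant along its height). The outline is a single polygon with 16 vertices. Extrusion per mm of travel: 0.4 × 0.1 / (π × 0.875²) = 0.016630. Accumulating E over each segment gives final E = 0.7786.

G0 X-7.50 Y0.00 Z3.20
G1 X-6.93 Y-2.87 E0.0487
G1 X-5.30 Y-5.30 E0.0973
G1 X-2.87 Y-6.93 E0.1460
G1 X0.00 Y-7.50 E0.1946
G1 X2.87 Y-6.93 E0.2433
G1 X5.30 Y-5.30 E0.2920
G1 X6.93 Y-2.87 E0.3406
G1 X7.50 Y0.00 E0.3893
G1 X6.93 Y2.87 E0.4379
G1 X5.30 Y5.30 E0.4866
G1 X2.87 Y6.93 E0.5353
G1 X0.00 Y7.50 E0.5839
G1 X-2.87 Y6.93 E0.6326
G1 X-5.30 Y5.30 E0.6812
G1 X-6.93 Y2.87 E0.7299
G1 X-7.50 Y0.00 E0.7786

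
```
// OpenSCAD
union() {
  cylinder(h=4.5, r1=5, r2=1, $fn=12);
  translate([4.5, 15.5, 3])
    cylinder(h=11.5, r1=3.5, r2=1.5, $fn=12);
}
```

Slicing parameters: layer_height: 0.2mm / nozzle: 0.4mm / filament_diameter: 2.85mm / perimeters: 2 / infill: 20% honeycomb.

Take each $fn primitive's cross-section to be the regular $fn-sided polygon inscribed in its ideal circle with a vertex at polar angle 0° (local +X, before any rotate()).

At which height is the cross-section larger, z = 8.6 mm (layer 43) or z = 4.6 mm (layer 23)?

Layer 43 (z = 8.6): the cone does not reach this height (z outside [0, 4.5]); the cone at (4.5, 15.5): at t=0.487 of its height the radius interpolates to r₁+(r₂−r₁)t = 2.526, giving a regular 12-gon of that circumradius (area = (12/2)·2.526²·sin(360°/12) = 19.14 mm²); Combining (union): only the cone at (4.5, 15.5) is present, so the union is just that shape — area = 19.14 mm². So its area = 19.14 mm². Layer 23 (z = 4.6): the cone is absent (z outside [0, 4.5]); the cone at (4.5, 15.5) (r1=3.5→r2=1.5) has section circumradius 3.222 here — a regular 12-gon (area = (12/2)·3.222²·sin(360°/12) = 31.14 mm²); Merging all regions: only the cone at (4.5, 15.5) is present, so the union is just that shape — area = 31.14 mm². So its area = 31.14 mm². Layer 23 is larger (31.14 vs 19.14 mm²).

layer 23 (z = 4.6 mm)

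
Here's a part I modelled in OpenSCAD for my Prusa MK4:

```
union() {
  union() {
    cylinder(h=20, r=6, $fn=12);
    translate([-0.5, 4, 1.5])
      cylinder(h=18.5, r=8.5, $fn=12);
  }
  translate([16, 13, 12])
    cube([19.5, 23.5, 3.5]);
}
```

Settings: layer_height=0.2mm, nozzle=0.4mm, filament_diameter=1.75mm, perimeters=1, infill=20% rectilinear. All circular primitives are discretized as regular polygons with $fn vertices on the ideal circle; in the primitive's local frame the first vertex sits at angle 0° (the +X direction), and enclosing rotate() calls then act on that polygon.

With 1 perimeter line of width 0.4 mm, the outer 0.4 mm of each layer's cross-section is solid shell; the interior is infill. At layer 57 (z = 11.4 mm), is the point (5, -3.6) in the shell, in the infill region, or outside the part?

outside

At z = 11.4 mm: the cylinder: section is a regular 12-gon, circumradius r=6; the cylinder at (-0.5, 4): section is a regular 12-gon, circumradius r=8.5; Merging all regions: the regions partially overlap (shared area 94.82 mm²), so overlapping operands fuse into one piece — 1 connected region; the cube at (16, 13) does not reach this height (z outside [12, 15.5]); Merging all regions: only that combined region is present, so the union is just that shape — 1 connected region. Overall, the cross-section is a single solid region. The nearest boundary edge runs (5.20, -3.00)→(3.00, -5.20); distance from the point to it = 0.29 mm. The point is not inside any of the regions above, so it lies outside the cross-section (0.29 mm from the nearest boundary).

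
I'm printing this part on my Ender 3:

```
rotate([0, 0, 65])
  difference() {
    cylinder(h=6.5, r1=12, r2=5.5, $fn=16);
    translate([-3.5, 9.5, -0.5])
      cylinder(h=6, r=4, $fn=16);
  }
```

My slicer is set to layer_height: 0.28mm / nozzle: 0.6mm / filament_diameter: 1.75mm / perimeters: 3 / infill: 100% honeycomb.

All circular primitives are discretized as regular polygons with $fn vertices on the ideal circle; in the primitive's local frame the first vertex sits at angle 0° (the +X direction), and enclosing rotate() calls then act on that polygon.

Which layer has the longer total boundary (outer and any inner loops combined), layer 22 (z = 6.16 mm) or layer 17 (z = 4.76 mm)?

Layer 22 (z = 6.16): the cone (r1=12→r2=5.5) has section circumradius 5.840 here — a regular 16-gon (perimeter = 2·16·5.840·sin(180°/16) = 36.46 mm); the cylinder at (-3.5, 9.5) is not intersected at this z (z outside [-0.5, 5.5]); Taking the first minus the rest: none of the subtracted shapes is present at this height, so the cone is unchanged — boundary = 36.46 mm; (whole slice rotated 65° about Z — lengths, areas and connectivity unchanged). So its perimeter = 36.46 mm. Layer 17 (z = 4.76): the cone: at t=0.732 of its height the radius interpolates to r₁+(r₂−r₁)t = 7.240, giving a regular 16-gon of that circumradius (perimeter = 2·16·7.240·sin(180°/16) = 45.20 mm); the r=4 cylinder at (-3.5, 9.5) gives a regular 16-gon of circumradius 4 (constant along its height) (perimeter = 2·16·4.000·sin(180°/16) = 24.97 mm); Subtracting the remaining from the first: starting from the cone, the r=4 cylinder at (-3.5, 9.5) partially overlaps it — only the 2.79 mm² overlap (of its 48.98 mm²) is removed, clipping the outline — boundary = 45.42 mm; (rotated 65° about Z; rotation is an isometry so areas/perimeters/island counts are preserved). So its perimeter = 45.42 mm. Layer 17 is larger (45.42 vs 36.46 mm).

layer 17 (z = 4.76 mm)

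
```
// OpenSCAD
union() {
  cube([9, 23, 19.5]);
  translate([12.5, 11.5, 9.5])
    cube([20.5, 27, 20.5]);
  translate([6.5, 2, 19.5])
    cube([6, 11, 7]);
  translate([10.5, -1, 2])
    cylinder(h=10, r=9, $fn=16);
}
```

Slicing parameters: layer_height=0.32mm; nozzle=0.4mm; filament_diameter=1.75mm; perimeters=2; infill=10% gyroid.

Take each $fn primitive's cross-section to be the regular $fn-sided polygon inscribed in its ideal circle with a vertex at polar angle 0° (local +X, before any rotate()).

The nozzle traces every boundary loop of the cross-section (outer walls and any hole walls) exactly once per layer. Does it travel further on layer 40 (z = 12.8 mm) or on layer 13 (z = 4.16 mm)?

Layer 40 (z = 12.8): the cube (footprint 9×23) is included at this height (perimeter 64.00 mm); the cube at (12.5, 11.5) (footprint 20.5×27) is included at this height (perimeter 95.00 mm); the cube at (6.5, 2) is absent (z outside [19.5, 26.5]); the cylinder at (10.5, -1) is absent (z outside [2, 12]); Taking the union: the 2 present regions are separate (no shared area or edge), so areas and boundary lengths simply add and each stays a separate island — boundary = 159.00 mm. So its perimeter = 159.00 mm. Layer 13 (z = 4.16): the cube (footprint 9×23) is included at this height (perimeter 64.00 mm); the cube at (12.5, 11.5) does not reach this height (z outside [9.5, 30]); the cube at (6.5, 2) is not intersected at this z (z outside [19.5, 26.5]); the r=9 cylinder at (10.5, -1) gives a regular 16-gon of circumradius 9 (constant along its height) (perimeter = 2·16·9.000·sin(180°/16) = 56.19 mm); Merging all regions: the regions partially overlap (shared area 41.32 mm²), so the edge portions inside another operand are dropped and the merged outline is re-measured after clipping — boundary = 93.69 mm. So its perimeter = 93.69 mm. Layer 40 is larger (159.00 vs 93.69 mm).

layer 40 (z = 12.8 mm)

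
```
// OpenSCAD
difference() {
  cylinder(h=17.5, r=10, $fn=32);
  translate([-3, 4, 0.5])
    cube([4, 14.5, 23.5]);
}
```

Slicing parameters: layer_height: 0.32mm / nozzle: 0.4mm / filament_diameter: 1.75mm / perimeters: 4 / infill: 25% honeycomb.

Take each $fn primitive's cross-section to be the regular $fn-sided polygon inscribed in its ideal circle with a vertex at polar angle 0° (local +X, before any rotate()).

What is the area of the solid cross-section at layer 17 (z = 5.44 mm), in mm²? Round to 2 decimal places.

288.75 mm²

At z = 5.44 mm: the r=10 cylinder contributes a regular 32-gon of circumradius 10 (area = (32/2)·10.000²·sin(360°/32) = 312.14 mm²); the 4×14.5 cube at (-3, 4) contributes its full rectangle (area 58.00 mm²); Subtracting the remaining from the first: starting from the r=10 cylinder (312.14 mm²), the 4×14.5 cube at (-3, 4) partially overlaps it — only the 23.39 mm² overlap (of its 58.00 mm²) is removed, clipping the outline — area = 288.75 mm². Overall, the cross-section is a single solid region. Net area = 288.75 mm².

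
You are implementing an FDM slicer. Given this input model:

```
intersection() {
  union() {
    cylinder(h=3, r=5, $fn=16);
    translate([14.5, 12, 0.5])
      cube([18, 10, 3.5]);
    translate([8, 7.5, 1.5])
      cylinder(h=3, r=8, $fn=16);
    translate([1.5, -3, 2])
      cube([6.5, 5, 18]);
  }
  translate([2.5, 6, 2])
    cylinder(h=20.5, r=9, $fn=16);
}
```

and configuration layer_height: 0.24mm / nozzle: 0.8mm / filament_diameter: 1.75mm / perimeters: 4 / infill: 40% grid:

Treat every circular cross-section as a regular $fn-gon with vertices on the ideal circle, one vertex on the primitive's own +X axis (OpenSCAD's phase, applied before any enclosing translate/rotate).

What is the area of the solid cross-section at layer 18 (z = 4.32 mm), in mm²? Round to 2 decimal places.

At z = 4.32 mm: the cylinder does not reach this height (z outside [0, 3]); the cube at (14.5, 12) is absent (z outside [0.5, 4]); the r=8 cylinder at (8, 7.5) contributes a regular 16-gon of circumradius 8 (area = (16/2)·8.000²·sin(360°/16) = 195.93 mm²); the cube at (1.5, -3) (footprint 6.5×5) is included at this height (area 32.50 mm²); Taking the union: the regions partially overlap — summed areas 228.43 mm² minus the doubly-counted overlap 9.39 mm² gives 219.05 mm² — area = 219.05 mm²; the cylinder at (2.5, 6): section is a regular 16-gon, circumradius r=9 (area = (16/2)·9.000²·sin(360°/16) = 247.98 mm²); After intersecting: the r=9 cylinder at (2.5, 6) partially overlaps the result so far; clipping to the common part keeps 145.67 mm² — area = 145.67 mm². Overall, the cross-section is a single solid region. Net area = 145.67 mm².

145.67 mm²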